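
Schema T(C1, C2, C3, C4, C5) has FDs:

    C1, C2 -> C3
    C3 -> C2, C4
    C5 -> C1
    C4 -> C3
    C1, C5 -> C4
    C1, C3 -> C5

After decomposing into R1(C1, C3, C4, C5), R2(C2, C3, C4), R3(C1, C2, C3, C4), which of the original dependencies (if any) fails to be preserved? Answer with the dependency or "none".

none

C1, C2 → C3 lies within R3.
C3 → C2, C4 lies within R2.
C5 → C1 lies within R1.
C4 → C3 lies within R1.
C1, C5 → C4 lies within R1.
C1, C3 → C5 lies within R1.
Every dependency is enforceable on the fragments, so the decomposition is dependency-preserving.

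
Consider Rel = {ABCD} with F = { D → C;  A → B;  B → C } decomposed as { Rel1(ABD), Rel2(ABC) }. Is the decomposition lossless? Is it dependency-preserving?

lossless but not dependency-preserving

Lossless test: (AB)⁺ = {ABC}, which contains all of one fragment — lossless.
Dependency preservation: the restricted closure of {D} across the fragments never reaches {C}, so D → C cannot be enforced without a join — not preserved.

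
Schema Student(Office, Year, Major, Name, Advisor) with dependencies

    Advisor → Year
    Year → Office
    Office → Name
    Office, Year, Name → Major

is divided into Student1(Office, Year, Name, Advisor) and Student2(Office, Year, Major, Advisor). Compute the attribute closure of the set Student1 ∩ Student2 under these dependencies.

Student1 ∩ Student2 = {Office, Year, Advisor}.
Office → Name applies, adding Name
Office, Year, Name → Major applies, adding Major
Closure: {Office, Year, Major, Name, Advisor}.

Office, Year, Major, Name, Advisor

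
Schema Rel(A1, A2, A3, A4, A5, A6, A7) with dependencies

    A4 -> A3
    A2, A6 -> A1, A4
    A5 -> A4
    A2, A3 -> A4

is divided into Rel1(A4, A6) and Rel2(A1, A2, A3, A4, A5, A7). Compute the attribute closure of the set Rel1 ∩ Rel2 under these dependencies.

Rel1 ∩ Rel2 = {A4}.
A4 → A3 applies, adding A3
Closure: {A3, A4}.

A3, A4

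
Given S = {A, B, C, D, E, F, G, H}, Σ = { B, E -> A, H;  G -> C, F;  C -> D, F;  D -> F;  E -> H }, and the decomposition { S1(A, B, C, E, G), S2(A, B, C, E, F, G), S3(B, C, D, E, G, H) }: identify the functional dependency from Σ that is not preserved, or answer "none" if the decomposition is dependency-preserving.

Check D → F: no single fragment contains all of {D, F}, and the restricted closure of {D} across the fragments never reaches {F}.
B, E → A, H is preserved.
G → C, F is preserved.
C → D, F is preserved.
E → H is preserved.

D -> F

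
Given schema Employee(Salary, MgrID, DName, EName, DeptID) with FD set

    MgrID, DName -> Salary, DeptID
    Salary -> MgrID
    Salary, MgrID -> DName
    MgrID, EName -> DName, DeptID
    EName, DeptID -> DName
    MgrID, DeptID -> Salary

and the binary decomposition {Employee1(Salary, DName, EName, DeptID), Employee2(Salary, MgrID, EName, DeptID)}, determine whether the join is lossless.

Yes

Common attributes: Employee1 ∩ Employee2 = {Salary, EName, DeptID}.
Closure of {Salary, EName, DeptID}: Salary → MgrID applies, adding MgrID; Salary, MgrID → DName applies, adding DName. So (Salary, EName, DeptID)⁺ = {Salary, MgrID, DName, EName, DeptID}.
This closure contains every attribute of Employee1, so Employee1 ∩ Employee2 → Employee1. The join is lossless.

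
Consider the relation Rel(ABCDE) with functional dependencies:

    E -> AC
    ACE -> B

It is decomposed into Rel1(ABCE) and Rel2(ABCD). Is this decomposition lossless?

No

Common attributes: Rel1 ∩ Rel2 = {ABC}.
No dependency enlarges {ABC}, so (ABC)⁺ = {ABC}.
The closure contains neither all of Rel1 = {ABCE} nor all of Rel2 = {ABCD}, so the common attributes are not a superkey of either fragment. The join is lossy.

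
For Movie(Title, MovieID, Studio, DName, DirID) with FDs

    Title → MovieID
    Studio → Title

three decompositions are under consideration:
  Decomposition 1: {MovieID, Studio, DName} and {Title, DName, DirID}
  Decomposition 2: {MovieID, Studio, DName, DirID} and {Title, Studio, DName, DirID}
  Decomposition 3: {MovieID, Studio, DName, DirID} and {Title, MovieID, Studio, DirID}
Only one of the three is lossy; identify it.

Decomposition 1: common = {DName}, closure = {DName} → lossy.
Decomposition 2: common = {Studio, DName, DirID}, closure = {Title, MovieID, Studio, DName, DirID} → lossless.
Decomposition 3: common = {MovieID, Studio, DirID}, closure = {Title, MovieID, Studio, DirID} → lossless.

Decomposition 1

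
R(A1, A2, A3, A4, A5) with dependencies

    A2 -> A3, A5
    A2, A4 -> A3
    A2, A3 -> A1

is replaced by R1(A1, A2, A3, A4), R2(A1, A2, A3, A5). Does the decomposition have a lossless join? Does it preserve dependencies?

Lossless test: (A1, A2, A3)⁺ = {A1, A2, A3, A5}, which contains all of one fragment — lossless.
Dependency preservation: every FD's attributes lie within a single fragment, so each can be enforced locally — preserved.

lossless and dependency-preserving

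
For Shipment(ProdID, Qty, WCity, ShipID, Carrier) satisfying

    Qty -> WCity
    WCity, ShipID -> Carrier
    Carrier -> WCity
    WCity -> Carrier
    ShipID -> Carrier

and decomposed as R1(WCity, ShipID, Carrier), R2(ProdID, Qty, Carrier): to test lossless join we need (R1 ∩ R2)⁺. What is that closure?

WCity, Carrier

R1 ∩ R2 = {Carrier}.
Carrier → WCity applies, adding WCity
Closure: {WCity, Carrier}.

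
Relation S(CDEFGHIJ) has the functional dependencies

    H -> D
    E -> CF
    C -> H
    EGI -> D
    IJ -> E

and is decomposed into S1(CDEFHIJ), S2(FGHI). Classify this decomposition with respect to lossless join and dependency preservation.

Lossless test: (FHI)⁺ = {DFHI}, which is a superkey of neither fragment — lossy.
Dependency preservation: EGI → D is not contained in any single fragment, but the restricted closure of its left-hand side across the fragments still reaches the right-hand side; the remaining FDs each lie inside some fragment. All dependencies are preserved.

lossy but dependency-preserving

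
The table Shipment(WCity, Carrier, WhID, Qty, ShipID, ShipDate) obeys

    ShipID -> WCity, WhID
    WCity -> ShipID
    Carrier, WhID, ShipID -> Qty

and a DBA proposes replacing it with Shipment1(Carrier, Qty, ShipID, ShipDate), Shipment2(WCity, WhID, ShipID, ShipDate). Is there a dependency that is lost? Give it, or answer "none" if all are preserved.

none

ShipID → WCity, WhID lies within Shipment2.
WCity → ShipID lies within Shipment2.
Carrier, WhID, ShipID → Qty: restricted closure across fragments reaches Qty.
Every dependency is enforceable on the fragments, so the decomposition is dependency-preserving.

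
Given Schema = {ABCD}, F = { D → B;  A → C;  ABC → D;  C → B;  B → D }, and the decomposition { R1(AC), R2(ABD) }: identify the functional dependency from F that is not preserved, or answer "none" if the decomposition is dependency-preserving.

Check C → B: no single fragment contains all of {BC}, and the restricted closure of {C} across the fragments never reaches {B}.
D → B is preserved.
A → C is preserved.
ABC → D is preserved.
B → D is preserved.

C → B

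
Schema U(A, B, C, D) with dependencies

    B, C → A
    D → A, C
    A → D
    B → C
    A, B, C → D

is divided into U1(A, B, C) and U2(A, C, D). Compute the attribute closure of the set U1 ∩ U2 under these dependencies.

A, C, D

U1 ∩ U2 = {A, C}.
A → D applies, adding D
Closure: {A, C, D}.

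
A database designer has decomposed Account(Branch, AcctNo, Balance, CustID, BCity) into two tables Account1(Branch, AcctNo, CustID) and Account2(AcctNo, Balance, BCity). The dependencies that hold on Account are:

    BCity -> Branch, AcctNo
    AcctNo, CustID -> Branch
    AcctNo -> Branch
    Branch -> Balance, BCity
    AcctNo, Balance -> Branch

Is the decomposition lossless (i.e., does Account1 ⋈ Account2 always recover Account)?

Common attributes: Account1 ∩ Account2 = {AcctNo}.
Closure of {AcctNo}: AcctNo → Branch applies, adding Branch; Branch → Balance, BCity applies, adding Balance, BCity. So (AcctNo)⁺ = {Branch, AcctNo, Balance, BCity}.
This closure contains every attribute of Account2, so Account1 ∩ Account2 → Account2. The join is lossless.

Yes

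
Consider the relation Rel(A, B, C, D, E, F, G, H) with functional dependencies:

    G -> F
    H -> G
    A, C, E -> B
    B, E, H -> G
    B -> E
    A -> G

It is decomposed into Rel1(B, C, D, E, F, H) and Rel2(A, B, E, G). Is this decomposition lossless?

No

Common attributes: Rel1 ∩ Rel2 = {B, E}.
No dependency enlarges {B, E}, so (B, E)⁺ = {B, E}.
The closure contains neither all of Rel1 = {B, C, D, E, F, H} nor all of Rel2 = {A, B, E, G}, so the common attributes are not a superkey of either fragment. The join is lossy.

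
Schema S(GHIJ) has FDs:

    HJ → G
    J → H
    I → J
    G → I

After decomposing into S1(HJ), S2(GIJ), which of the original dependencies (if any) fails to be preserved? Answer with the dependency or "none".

HJ → G: restricted closure across fragments reaches G.
J → H lies within S1.
I → J lies within S2.
G → I lies within S2.
Every dependency is enforceable on the fragments, so the decomposition is dependency-preserving.

none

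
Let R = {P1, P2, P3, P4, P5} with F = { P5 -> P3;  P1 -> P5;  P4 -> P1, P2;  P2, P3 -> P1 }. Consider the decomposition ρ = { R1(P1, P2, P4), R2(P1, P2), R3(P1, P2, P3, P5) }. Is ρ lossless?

Yes

Chase test. Columns are P1, P2, P3, P4, P5; row i has aⱼ where attribute j ∈ Ri, else bᵢⱼ.
Initial tableau (one row per fragment):
  row 1: a1 a2 b13 a4 b15
  row 2: a1 a2 b23 b24 b25
  row 3: a1 a2 a3 b34 a5
Rows 1 and 2 agree on P1; apply P1→P5 and equate their P5 entries.
Rows 1 and 3 agree on P1; apply P1→P5 and equate their P5 entries.
Rows 1 and 2 agree on P5; apply P5→P3 and equate their P3 entries.
Rows 1 and 3 agree on P5; apply P5→P3 and equate their P3 entries.
Row 1 is now all distinguished symbols — the join is lossless.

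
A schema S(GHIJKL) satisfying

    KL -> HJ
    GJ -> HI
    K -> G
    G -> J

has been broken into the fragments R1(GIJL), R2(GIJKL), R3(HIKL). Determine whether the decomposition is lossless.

Chase test. Columns are GHIJKL; row i has aⱼ where attribute j ∈ Ri, else bᵢⱼ.
Initial tableau (one row per fragment):
  row 1: a1 b12 a3 a4 b15 a6
  row 2: a1 b22 a3 a4 a5 a6
  row 3: b31 a2 a3 b34 a5 a6
Rows 2 and 3 agree on KL; apply KL→HJ and equate their HJ entries.
Rows 1 and 2 agree on GJ; apply GJ→HI and equate their HI entries.
Rows 2 and 3 agree on K; apply K→G and equate their G entries.
Row 2 is now all distinguished symbols — the join is lossless.

Yes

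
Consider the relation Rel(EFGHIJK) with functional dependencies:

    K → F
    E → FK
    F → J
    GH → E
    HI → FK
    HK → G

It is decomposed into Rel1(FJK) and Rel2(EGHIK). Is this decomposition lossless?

Yes

Common attributes: Rel1 ∩ Rel2 = {K}.
Closure of {K}: K → F applies, adding F; F → J applies, adding J. So (K)⁺ = {FJK}.
This closure contains every attribute of Rel1, so Rel1 ∩ Rel2 → Rel1. The join is lossless.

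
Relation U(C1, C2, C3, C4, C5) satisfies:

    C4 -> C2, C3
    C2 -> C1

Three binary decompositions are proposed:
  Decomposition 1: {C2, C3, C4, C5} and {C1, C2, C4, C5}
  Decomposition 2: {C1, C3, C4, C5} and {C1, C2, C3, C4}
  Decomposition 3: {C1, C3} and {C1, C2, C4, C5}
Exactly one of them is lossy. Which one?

Decomposition 1: common = {C2, C4, C5}, closure = {C1, C2, C3, C4, C5} → lossless.
Decomposition 2: common = {C1, C3, C4}, closure = {C1, C2, C3, C4} → lossless.
Decomposition 3: common = {C1}, closure = {C1} → lossy.

Decomposition 3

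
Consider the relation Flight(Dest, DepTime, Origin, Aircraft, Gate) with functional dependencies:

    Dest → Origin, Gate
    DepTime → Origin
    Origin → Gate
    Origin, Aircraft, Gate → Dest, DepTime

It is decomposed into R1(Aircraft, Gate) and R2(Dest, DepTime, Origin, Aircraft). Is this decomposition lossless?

No

Common attributes: R1 ∩ R2 = {Aircraft}.
No dependency enlarges {Aircraft}, so (Aircraft)⁺ = {Aircraft}.
The closure contains neither all of R1 = {Aircraft, Gate} nor all of R2 = {Dest, DepTime, Origin, Aircraft}, so the common attributes are not a superkey of either fragment. The join is lossy.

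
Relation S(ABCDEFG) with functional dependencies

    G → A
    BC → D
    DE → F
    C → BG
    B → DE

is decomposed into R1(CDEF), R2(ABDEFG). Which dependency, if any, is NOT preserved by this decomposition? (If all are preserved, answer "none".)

Check C → BG: no single fragment contains all of {BCG}, and the restricted closure of {C} across the fragments never reaches {BG}.
G → A is preserved.
BC → D is preserved.
DE → F is preserved.
B → DE is preserved.

C → BG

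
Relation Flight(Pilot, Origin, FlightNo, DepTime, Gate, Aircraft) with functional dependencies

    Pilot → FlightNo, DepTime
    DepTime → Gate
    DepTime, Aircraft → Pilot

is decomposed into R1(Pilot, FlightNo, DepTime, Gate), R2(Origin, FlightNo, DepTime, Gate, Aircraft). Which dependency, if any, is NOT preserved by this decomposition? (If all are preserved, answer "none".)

Check DepTime, Aircraft → Pilot: no single fragment contains all of {Pilot, DepTime, Aircraft}, and the restricted closure of {DepTime, Aircraft} across the fragments never reaches {Pilot}.
Pilot → FlightNo, DepTime is preserved.
DepTime → Gate is preserved.

DepTime, Aircraft → Pilot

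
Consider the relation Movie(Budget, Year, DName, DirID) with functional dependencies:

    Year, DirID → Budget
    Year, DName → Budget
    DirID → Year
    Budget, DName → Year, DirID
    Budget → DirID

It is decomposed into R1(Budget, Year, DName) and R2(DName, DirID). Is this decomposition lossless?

Common attributes: R1 ∩ R2 = {DName}.
No dependency enlarges {DName}, so (DName)⁺ = {DName}.
The closure contains neither all of R1 = {Budget, Year, DName} nor all of R2 = {DName, DirID}, so the common attributes are not a superkey of either fragment. The join is lossy.

No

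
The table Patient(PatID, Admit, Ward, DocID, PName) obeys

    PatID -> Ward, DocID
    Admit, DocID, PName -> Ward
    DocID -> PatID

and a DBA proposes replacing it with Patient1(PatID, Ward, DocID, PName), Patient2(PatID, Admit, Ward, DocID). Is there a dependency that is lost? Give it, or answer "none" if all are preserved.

PatID → Ward, DocID lies within Patient1.
Admit, DocID, PName → Ward: restricted closure across fragments reaches Ward.
DocID → PatID lies within Patient1.
Every dependency is enforceable on the fragments, so the decomposition is dependency-preserving.

none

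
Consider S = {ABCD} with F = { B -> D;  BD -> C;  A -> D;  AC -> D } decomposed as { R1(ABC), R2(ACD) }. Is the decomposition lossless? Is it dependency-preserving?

lossless but not dependency-preserving

Lossless test: (AC)⁺ = {ACD}, which contains all of one fragment — lossless.
Dependency preservation: the restricted closure of {B} across the fragments never reaches {D}, so B → D cannot be enforced without a join — not preserved.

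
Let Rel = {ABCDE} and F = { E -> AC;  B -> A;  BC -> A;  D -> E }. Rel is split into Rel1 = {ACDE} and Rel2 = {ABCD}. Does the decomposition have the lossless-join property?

Yes

Common attributes: Rel1 ∩ Rel2 = {ACD}.
Closure of {ACD}: D → E applies, adding E. So (ACD)⁺ = {ACDE}.
This closure contains every attribute of Rel1, so Rel1 ∩ Rel2 → Rel1. The join is lossless.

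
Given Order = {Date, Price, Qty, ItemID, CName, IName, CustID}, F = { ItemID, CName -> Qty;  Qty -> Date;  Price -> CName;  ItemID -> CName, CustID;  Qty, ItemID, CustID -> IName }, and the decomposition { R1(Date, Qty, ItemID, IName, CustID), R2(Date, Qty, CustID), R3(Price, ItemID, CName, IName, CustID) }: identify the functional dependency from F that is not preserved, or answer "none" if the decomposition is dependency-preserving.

ItemID, CName → Qty: restricted closure across fragments reaches Qty.
Qty → Date lies within R1.
Price → CName lies within R3.
ItemID → CName, CustID lies within R3.
Qty, ItemID, CustID → IName lies within R1.
Every dependency is enforceable on the fragments, so the decomposition is dependency-preserving.

none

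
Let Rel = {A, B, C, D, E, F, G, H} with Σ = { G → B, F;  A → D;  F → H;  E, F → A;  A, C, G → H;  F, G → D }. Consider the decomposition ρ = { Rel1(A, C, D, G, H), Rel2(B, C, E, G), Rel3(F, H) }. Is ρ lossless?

No

Chase test. Columns are A, B, C, D, E, F, G, H; row i has aⱼ where attribute j ∈ Reli, else bᵢⱼ.
Initial tableau (one row per fragment):
  row 1: a1 b12 a3 a4 b15 b16 a7 a8
  row 2: b21 a2 a3 b24 a5 b26 a7 b28
  row 3: b31 b32 b33 b34 b35 a6 b37 a8
Rows 1 and 2 agree on G; apply G→B, F and equate their B, F entries.
Rows 1 and 2 agree on F; apply F→H and equate their H entries.
Rows 1 and 2 agree on F, G; apply F, G→D and equate their D entries.
No row becomes fully distinguished — the join is lossy.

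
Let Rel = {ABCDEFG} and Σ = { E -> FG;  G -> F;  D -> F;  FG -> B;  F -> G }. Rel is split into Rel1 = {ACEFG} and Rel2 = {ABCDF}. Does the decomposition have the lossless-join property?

Common attributes: Rel1 ∩ Rel2 = {ACF}.
Closure of {ACF}: F → G applies, adding G; FG → B applies, adding B. So (ACF)⁺ = {ABCFG}.
The closure contains neither all of Rel1 = {ACEFG} nor all of Rel2 = {ABCDF}, so the common attributes are not a superkey of either fragment. The join is lossy.

No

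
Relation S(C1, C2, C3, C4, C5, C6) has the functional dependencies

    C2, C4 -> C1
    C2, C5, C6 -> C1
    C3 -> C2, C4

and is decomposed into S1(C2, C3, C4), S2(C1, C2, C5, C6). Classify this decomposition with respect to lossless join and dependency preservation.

Lossless test: (C2)⁺ = {C2}, which is a superkey of neither fragment — lossy.
Dependency preservation: the restricted closure of {C2, C4} across the fragments never reaches {C1}, so C2, C4 → C1 cannot be enforced without a join — not preserved.

lossy and not dependency-preserving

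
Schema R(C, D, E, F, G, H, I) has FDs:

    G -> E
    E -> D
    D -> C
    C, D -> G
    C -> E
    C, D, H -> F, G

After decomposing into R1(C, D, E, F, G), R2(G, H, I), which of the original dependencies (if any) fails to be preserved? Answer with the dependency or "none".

C, D, H -> F, G

Check C, D, H → F, G: no single fragment contains all of {C, D, F, G, H}, and the restricted closure of {C, D, H} across the fragments never reaches {F, G}.
G → E is preserved.
E → D is preserved.
D → C is preserved.
C, D → G is preserved.
C → E is preserved.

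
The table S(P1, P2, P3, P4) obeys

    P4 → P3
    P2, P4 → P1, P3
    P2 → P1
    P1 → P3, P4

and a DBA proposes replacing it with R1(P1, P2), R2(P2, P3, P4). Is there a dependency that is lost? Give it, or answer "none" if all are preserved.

P1 → P3, P4

Check P1 → P3, P4: no single fragment contains all of {P1, P3, P4}, and the restricted closure of {P1} across the fragments never reaches {P3, P4}.
P4 → P3 is preserved.
P2, P4 → P1, P3 is preserved.
P2 → P1 is preserved.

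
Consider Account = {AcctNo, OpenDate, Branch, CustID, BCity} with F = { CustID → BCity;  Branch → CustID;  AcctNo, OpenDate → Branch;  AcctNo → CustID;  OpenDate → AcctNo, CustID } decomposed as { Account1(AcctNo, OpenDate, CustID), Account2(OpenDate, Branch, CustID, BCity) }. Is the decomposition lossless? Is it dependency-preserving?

lossless and dependency-preserving

Lossless test: (OpenDate, CustID)⁺ = {AcctNo, OpenDate, Branch, CustID, BCity}, which contains all of one fragment — lossless.
Dependency preservation: AcctNo, OpenDate → Branch is not contained in any single fragment, but the restricted closure of its left-hand side across the fragments still reaches the right-hand side; the remaining FDs each lie inside some fragment. All dependencies are preserved.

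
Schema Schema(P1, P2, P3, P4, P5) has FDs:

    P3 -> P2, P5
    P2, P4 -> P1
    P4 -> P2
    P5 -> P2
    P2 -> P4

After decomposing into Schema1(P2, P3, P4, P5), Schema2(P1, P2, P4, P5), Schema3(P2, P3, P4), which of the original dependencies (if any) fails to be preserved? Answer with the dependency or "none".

P3 → P2, P5 lies within Schema1.
P2, P4 → P1 lies within Schema2.
P4 → P2 lies within Schema1.
P5 → P2 lies within Schema1.
P2 → P4 lies within Schema1.
Every dependency is enforceable on the fragments, so the decomposition is dependency-preserving.

none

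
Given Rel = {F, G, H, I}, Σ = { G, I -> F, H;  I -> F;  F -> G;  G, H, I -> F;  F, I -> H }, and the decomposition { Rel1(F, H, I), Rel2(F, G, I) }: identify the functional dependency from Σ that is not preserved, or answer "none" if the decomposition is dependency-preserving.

G, I → F, H: restricted closure across fragments reaches F, H.
I → F lies within Rel1.
F → G lies within Rel2.
G, H, I → F: restricted closure across fragments reaches F.
F, I → H lies within Rel1.
Every dependency is enforceable on the fragments, so the decomposition is dependency-preserving.

none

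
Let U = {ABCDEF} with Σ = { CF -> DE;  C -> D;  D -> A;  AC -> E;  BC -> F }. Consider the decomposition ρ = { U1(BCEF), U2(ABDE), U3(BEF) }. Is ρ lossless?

No

Chase test. Columns are ABCDEF; row i has aⱼ where attribute j ∈ Ui, else bᵢⱼ.
Initial tableau (one row per fragment):
  row 1: b11 a2 a3 b14 a5 a6
  row 2: a1 a2 b23 a4 a5 b26
  row 3: b31 a2 b33 b34 a5 a6
No row becomes fully distinguished — the join is lossy.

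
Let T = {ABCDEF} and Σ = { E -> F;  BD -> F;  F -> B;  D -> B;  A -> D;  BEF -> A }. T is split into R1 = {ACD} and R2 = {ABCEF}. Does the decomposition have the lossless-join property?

Yes

Common attributes: R1 ∩ R2 = {AC}.
Closure of {AC}: A → D applies, adding D; D → B applies, adding B; BD → F applies, adding F. So (AC)⁺ = {ABCDF}.
This closure contains every attribute of R1, so R1 ∩ R2 → R1. The join is lossless.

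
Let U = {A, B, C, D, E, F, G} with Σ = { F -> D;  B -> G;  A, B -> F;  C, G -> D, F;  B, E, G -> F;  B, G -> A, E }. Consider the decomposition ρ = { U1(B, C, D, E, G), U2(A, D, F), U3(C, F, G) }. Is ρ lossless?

Chase test. Columns are A, B, C, D, E, F, G; row i has aⱼ where attribute j ∈ Ui, else bᵢⱼ.
Initial tableau (one row per fragment):
  row 1: b11 a2 a3 a4 a5 b16 a7
  row 2: a1 b22 b23 a4 b25 a6 b27
  row 3: b31 b32 a3 b34 b35 a6 a7
Rows 2 and 3 agree on F; apply F→D and equate their D entries.
Rows 1 and 3 agree on C, G; apply C, G→D, F and equate their D, F entries.
No row becomes fully distinguished — the join is lossy.

No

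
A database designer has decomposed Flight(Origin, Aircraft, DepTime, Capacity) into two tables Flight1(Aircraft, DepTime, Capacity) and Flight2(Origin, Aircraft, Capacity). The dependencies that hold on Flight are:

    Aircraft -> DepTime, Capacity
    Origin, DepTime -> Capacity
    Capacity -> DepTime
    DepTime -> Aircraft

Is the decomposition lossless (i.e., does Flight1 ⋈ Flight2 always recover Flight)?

Common attributes: Flight1 ∩ Flight2 = {Aircraft, Capacity}.
Closure of {Aircraft, Capacity}: Aircraft → DepTime, Capacity applies, adding DepTime. So (Aircraft, Capacity)⁺ = {Aircraft, DepTime, Capacity}.
This closure contains every attribute of Flight1, so Flight1 ∩ Flight2 → Flight1. The join is lossless.

Yes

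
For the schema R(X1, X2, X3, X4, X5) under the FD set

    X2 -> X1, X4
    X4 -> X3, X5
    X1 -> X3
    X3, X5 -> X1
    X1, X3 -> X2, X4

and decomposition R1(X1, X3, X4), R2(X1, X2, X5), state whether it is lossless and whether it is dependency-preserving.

lossless but not dependency-preserving

Lossless test: (X1)⁺ = {X1, X2, X3, X4, X5}, which contains all of one fragment — lossless.
Dependency preservation: the restricted closure of {X3, X5} across the fragments never reaches {X1}, so X3, X5 → X1 cannot be enforced without a join — not preserved.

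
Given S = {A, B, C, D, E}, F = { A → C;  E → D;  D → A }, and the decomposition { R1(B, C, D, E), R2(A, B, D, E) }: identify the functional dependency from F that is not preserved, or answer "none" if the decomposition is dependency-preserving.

A → C

Check A → C: no single fragment contains all of {A, C}, and the restricted closure of {A} across the fragments never reaches {C}.
E → D is preserved.
D → A is preserved.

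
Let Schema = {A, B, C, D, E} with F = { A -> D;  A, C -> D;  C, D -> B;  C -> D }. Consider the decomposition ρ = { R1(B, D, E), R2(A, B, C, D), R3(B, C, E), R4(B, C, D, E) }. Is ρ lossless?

Chase test. Columns are A, B, C, D, E; row i has aⱼ where attribute j ∈ Ri, else bᵢⱼ.
Initial tableau (one row per fragment):
  row 1: b11 a2 b13 a4 a5
  row 2: a1 a2 a3 a4 b25
  row 3: b31 a2 a3 b34 a5
  row 4: b41 a2 a3 a4 a5
Rows 2 and 3 agree on C; apply C→D and equate their D entries.
No row becomes fully distinguished — the join is lossy.

No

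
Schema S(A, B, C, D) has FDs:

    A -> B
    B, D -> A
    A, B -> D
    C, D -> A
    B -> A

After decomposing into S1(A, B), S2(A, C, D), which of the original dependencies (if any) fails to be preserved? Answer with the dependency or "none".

A → B lies within S1.
B, D → A: restricted closure across fragments reaches A.
A, B → D: restricted closure across fragments reaches D.
C, D → A lies within S2.
B → A lies within S1.
Every dependency is enforceable on the fragments, so the decomposition is dependency-preserving.

none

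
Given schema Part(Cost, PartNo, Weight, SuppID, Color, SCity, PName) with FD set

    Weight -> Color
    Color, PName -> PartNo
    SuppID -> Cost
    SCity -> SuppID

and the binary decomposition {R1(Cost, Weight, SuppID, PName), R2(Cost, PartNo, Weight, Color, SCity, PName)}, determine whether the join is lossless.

Common attributes: R1 ∩ R2 = {Cost, Weight, PName}.
Closure of {Cost, Weight, PName}: Weight → Color applies, adding Color; Color, PName → PartNo applies, adding PartNo. So (Cost, Weight, PName)⁺ = {Cost, PartNo, Weight, Color, PName}.
The closure contains neither all of R1 = {Cost, Weight, SuppID, PName} nor all of R2 = {Cost, PartNo, Weight, Color, SCity, PName}, so the common attributes are not a superkey of either fragment. The join is lossy.

No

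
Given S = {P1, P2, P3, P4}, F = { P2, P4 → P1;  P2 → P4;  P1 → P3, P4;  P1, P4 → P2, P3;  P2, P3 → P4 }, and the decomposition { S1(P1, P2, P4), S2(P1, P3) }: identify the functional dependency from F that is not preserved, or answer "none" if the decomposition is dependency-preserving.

none

P2, P4 → P1 lies within S1.
P2 → P4 lies within S1.
P1 → P3, P4: restricted closure across fragments reaches P3, P4.
P1, P4 → P2, P3: restricted closure across fragments reaches P2, P3.
P2, P3 → P4: restricted closure across fragments reaches P4.
Every dependency is enforceable on the fragments, so the decomposition is dependency-preserving.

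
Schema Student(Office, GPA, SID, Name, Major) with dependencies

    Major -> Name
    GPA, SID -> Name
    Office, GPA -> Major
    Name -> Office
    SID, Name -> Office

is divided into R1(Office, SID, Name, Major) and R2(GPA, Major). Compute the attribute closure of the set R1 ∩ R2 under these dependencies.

Office, Name, Major

R1 ∩ R2 = {Major}.
Major → Name applies, adding Name
Name → Office applies, adding Office
Closure: {Office, Name, Major}.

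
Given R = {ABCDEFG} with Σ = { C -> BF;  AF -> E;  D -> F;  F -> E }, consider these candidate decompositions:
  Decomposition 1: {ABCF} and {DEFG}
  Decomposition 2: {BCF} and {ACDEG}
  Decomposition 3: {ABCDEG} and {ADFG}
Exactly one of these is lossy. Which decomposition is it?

Decomposition 1

Decomposition 1: common = {F}, closure = {EF} → lossy.
Decomposition 2: common = {C}, closure = {BCEF} → lossless.
Decomposition 3: common = {ADG}, closure = {ADEFG} → lossless.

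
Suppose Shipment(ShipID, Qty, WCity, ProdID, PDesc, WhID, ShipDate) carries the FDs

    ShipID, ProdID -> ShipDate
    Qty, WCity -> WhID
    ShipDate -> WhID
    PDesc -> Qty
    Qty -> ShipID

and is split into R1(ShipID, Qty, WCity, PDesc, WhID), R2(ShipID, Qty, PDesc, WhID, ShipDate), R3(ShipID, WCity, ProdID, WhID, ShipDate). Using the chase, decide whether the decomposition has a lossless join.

Chase test. Columns are ShipID, Qty, WCity, ProdID, PDesc, WhID, ShipDate; row i has aⱼ where attribute j ∈ Ri, else bᵢⱼ.
Initial tableau (one row per fragment):
  row 1: a1 a2 a3 b14 a5 a6 b17
  row 2: a1 a2 b23 b24 a5 a6 a7
  row 3: a1 b32 a3 a4 b35 a6 a7
No row becomes fully distinguished — the join is lossy.

No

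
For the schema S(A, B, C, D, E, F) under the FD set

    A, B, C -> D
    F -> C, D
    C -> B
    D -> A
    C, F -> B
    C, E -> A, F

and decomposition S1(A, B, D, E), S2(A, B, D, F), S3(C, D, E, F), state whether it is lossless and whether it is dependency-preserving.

lossless but not dependency-preserving

Lossless test (chase): Rows 2 and 3 agree on F; apply F→C, D and equate their C, D entries. Rows 2 and 3 agree on C; apply C→B and equate their B entries. Rows 1 and 3 agree on D; apply D→A and equate their A entries. Row 3 is now all distinguished symbols — the join is lossless.
Dependency preservation: the restricted closure of {A, B, C} across the fragments never reaches {D}, so A, B, C → D cannot be enforced without a join — not preserved.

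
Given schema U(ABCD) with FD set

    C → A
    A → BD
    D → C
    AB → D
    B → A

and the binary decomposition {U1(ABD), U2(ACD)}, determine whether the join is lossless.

Yes

Common attributes: U1 ∩ U2 = {AD}.
Closure of {AD}: A → BD applies, adding B; D → C applies, adding C. So (AD)⁺ = {ABCD}.
This closure contains every attribute of U1, so U1 ∩ U2 → U1. The join is lossless.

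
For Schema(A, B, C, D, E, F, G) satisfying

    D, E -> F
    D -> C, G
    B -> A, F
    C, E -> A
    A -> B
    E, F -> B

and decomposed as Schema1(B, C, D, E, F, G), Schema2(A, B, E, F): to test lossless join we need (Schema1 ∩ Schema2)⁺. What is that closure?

Schema1 ∩ Schema2 = {B, E, F}.
B → A, F applies, adding A
Closure: {A, B, E, F}.

A, B, E, F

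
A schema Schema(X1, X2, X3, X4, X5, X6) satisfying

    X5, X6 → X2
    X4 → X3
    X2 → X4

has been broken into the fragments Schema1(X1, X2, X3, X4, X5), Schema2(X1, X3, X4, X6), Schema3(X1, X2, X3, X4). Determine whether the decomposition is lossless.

Chase test. Columns are X1, X2, X3, X4, X5, X6; row i has aⱼ where attribute j ∈ Schemai, else bᵢⱼ.
Initial tableau (one row per fragment):
  row 1: a1 a2 a3 a4 a5 b16
  row 2: a1 b22 a3 a4 b25 a6
  row 3: a1 a2 a3 a4 b35 b36
No row becomes fully distinguished — the join is lossy.

No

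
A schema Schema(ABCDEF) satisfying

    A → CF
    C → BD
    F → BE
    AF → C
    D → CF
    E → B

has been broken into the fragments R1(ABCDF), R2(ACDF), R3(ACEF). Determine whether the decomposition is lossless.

Chase test. Columns are ABCDEF; row i has aⱼ where attribute j ∈ Ri, else bᵢⱼ.
Initial tableau (one row per fragment):
  row 1: a1 a2 a3 a4 b15 a6
  row 2: a1 b22 a3 a4 b25 a6
  row 3: a1 b32 a3 b34 a5 a6
Rows 1 and 2 agree on C; apply C→BD and equate their BD entries.
Rows 1 and 3 agree on C; apply C→BD and equate their BD entries.
Rows 1 and 2 agree on F; apply F→BE and equate their BE entries.
Rows 1 and 3 agree on F; apply F→BE and equate their BE entries.
Row 1 is now all distinguished symbols — the join is lossless.

Yes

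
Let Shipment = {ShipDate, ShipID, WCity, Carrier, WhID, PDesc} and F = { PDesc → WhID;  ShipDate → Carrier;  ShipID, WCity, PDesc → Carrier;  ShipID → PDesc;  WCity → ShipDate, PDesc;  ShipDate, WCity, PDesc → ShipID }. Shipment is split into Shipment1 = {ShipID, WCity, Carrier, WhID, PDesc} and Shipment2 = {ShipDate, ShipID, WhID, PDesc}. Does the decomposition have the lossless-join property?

No

Common attributes: Shipment1 ∩ Shipment2 = {ShipID, WhID, PDesc}.
No dependency enlarges {ShipID, WhID, PDesc}, so (ShipID, WhID, PDesc)⁺ = {ShipID, WhID, PDesc}.
The closure contains neither all of Shipment1 = {ShipID, WCity, Carrier, WhID, PDesc} nor all of Shipment2 = {ShipDate, ShipID, WhID, PDesc}, so the common attributes are not a superkey of either fragment. The join is lossy.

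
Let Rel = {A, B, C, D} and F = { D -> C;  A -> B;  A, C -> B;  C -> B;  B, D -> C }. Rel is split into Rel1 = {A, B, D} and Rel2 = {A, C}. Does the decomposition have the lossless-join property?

No

Common attributes: Rel1 ∩ Rel2 = {A}.
Closure of {A}: A → B applies, adding B. So (A)⁺ = {A, B}.
The closure contains neither all of Rel1 = {A, B, D} nor all of Rel2 = {A, C}, so the common attributes are not a superkey of either fragment. The join is lossy.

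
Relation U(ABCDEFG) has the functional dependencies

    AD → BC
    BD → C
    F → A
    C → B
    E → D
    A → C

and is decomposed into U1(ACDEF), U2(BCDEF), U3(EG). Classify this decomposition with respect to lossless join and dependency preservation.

Lossless test (chase): Rows 1 and 2 agree on F; apply F→A and equate their A entries. Rows 1 and 2 agree on C; apply C→B and equate their B entries. Rows 1 and 3 agree on E; apply E→D and equate their D entries. No row becomes fully distinguished — the join is lossy.
Dependency preservation: AD → BC is not contained in any single fragment, but the restricted closure of its left-hand side across the fragments still reaches the right-hand side; the remaining FDs each lie inside some fragment. All dependencies are preserved.

lossy but dependency-preserving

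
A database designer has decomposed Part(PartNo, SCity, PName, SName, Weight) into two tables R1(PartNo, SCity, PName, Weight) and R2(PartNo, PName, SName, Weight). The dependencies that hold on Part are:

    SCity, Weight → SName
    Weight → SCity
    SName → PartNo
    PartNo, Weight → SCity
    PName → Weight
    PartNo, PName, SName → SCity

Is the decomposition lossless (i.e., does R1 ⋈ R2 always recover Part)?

Common attributes: R1 ∩ R2 = {PartNo, PName, Weight}.
Closure of {PartNo, PName, Weight}: Weight → SCity applies, adding SCity; SCity, Weight → SName applies, adding SName. So (PartNo, PName, Weight)⁺ = {PartNo, SCity, PName, SName, Weight}.
This closure contains every attribute of R1, so R1 ∩ R2 → R1. The join is lossless.

Yes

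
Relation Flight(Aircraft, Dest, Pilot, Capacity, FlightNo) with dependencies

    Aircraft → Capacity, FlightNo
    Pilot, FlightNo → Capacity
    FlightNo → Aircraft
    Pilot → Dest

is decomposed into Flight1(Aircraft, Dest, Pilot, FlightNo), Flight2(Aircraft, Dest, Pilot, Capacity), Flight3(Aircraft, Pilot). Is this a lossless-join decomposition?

Chase test. Columns are Aircraft, Dest, Pilot, Capacity, FlightNo; row i has aⱼ where attribute j ∈ Flighti, else bᵢⱼ.
Initial tableau (one row per fragment):
  row 1: a1 a2 a3 b14 a5
  row 2: a1 a2 a3 a4 b25
  row 3: a1 b32 a3 b34 b35
Rows 1 and 2 agree on Aircraft; apply Aircraft→Capacity, FlightNo and equate their Capacity, FlightNo entries.
Rows 1 and 3 agree on Aircraft; apply Aircraft→Capacity, FlightNo and equate their Capacity, FlightNo entries.
Rows 1 and 3 agree on Pilot; apply Pilot→Dest and equate their Dest entries.
Row 1 is now all distinguished symbols — the join is lossless.

Yes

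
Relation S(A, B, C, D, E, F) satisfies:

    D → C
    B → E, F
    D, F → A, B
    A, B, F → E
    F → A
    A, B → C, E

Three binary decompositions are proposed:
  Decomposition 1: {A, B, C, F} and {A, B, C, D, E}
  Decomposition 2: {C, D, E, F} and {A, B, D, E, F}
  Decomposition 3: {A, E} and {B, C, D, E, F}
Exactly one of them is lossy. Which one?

Decomposition 3

Decomposition 1: common = {A, B, C}, closure = {A, B, C, E, F} → lossless.
Decomposition 2: common = {D, E, F}, closure = {A, B, C, D, E, F} → lossless.
Decomposition 3: common = {E}, closure = {E} → lossy.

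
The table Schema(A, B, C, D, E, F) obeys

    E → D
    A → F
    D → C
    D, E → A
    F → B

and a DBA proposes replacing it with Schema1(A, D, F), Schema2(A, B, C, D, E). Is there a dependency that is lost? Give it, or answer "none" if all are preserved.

Check F → B: no single fragment contains all of {B, F}, and the restricted closure of {F} across the fragments never reaches {B}.
E → D is preserved.
A → F is preserved.
D → C is preserved.
D, E → A is preserved.

F → B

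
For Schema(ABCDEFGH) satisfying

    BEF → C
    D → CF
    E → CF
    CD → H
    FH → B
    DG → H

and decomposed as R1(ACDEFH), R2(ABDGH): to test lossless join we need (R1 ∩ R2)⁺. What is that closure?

R1 ∩ R2 = {ADH}.
D → CF applies, adding CF
FH → B applies, adding B
Closure: {ABCDFH}.

ABCDFH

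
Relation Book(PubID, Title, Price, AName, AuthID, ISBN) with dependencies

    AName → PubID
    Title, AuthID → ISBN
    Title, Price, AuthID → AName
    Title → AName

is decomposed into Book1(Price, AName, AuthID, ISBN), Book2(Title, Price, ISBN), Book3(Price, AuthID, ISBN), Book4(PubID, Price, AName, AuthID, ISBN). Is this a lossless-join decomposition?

Chase test. Columns are PubID, Title, Price, AName, AuthID, ISBN; row i has aⱼ where attribute j ∈ Booki, else bᵢⱼ.
Initial tableau (one row per fragment):
  row 1: b11 b12 a3 a4 a5 a6
  row 2: b21 a2 a3 b24 b25 a6
  row 3: b31 b32 a3 b34 a5 a6
  row 4: a1 b42 a3 a4 a5 a6
Rows 1 and 4 agree on AName; apply AName→PubID and equate their PubID entries.
No row becomes fully distinguished — the join is lossy.

No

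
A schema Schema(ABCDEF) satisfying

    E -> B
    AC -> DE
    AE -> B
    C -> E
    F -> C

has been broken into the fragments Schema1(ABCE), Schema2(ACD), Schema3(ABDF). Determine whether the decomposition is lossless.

No

Chase test. Columns are ABCDEF; row i has aⱼ where attribute j ∈ Schemai, else bᵢⱼ.
Initial tableau (one row per fragment):
  row 1: a1 a2 a3 b14 a5 b16
  row 2: a1 b22 a3 a4 b25 b26
  row 3: a1 a2 b33 a4 b35 a6
Rows 1 and 2 agree on AC; apply AC→DE and equate their DE entries.
Rows 1 and 2 agree on AE; apply AE→B and equate their B entries.
No row becomes fully distinguished — the join is lossy.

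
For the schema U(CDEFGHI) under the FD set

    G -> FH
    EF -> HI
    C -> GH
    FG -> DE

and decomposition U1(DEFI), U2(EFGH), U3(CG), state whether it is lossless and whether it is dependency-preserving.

lossy and not dependency-preserving

Lossless test (chase): Rows 2 and 3 agree on G; apply G→FH and equate their FH entries. Rows 1 and 2 agree on EF; apply EF→HI and equate their HI entries. Rows 2 and 3 agree on FG; apply FG→DE and equate their DE entries. Rows 1 and 3 agree on EF; apply EF→HI and equate their HI entries. No row becomes fully distinguished — the join is lossy.
Dependency preservation: the restricted closure of {FG} across the fragments never reaches {DE}, so FG → DE cannot be enforced without a join — not preserved.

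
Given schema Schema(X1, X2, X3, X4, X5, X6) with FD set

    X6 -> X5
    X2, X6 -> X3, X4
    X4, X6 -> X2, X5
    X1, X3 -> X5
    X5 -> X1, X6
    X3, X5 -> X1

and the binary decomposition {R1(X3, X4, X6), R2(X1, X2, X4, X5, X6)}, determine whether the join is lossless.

Yes

Common attributes: R1 ∩ R2 = {X4, X6}.
Closure of {X4, X6}: X6 → X5 applies, adding X5; X4, X6 → X2, X5 applies, adding X2; X5 → X1, X6 applies, adding X1; X2, X6 → X3, X4 applies, adding X3. So (X4, X6)⁺ = {X1, X2, X3, X4, X5, X6}.
This closure contains every attribute of R1, so R1 ∩ R2 → R1. The join is lossless.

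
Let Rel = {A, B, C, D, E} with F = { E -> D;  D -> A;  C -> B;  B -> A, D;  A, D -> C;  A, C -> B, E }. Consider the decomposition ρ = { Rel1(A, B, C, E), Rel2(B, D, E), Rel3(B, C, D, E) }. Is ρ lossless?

Chase test. Columns are A, B, C, D, E; row i has aⱼ where attribute j ∈ Reli, else bᵢⱼ.
Initial tableau (one row per fragment):
  row 1: a1 a2 a3 b14 a5
  row 2: b21 a2 b23 a4 a5
  row 3: b31 a2 a3 a4 a5
Rows 1 and 2 agree on E; apply E→D and equate their D entries.
Rows 1 and 2 agree on D; apply D→A and equate their A entries.
Rows 1 and 3 agree on D; apply D→A and equate their A entries.
Rows 1 and 2 agree on A, D; apply A, D→C and equate their C entries.
Row 1 is now all distinguished symbols — the join is lossless.

Yes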